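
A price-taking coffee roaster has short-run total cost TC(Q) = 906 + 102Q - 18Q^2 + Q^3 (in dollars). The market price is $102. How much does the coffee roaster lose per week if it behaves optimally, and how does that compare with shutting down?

Profit = -$42 at Q = 12

AVC = 102 - 18Q + Q^2 has its minimum $21 at Q = 9; price $102 clears that bar, so the firm operates.
MC = 102 - 36Q + 3Q^2. Setting P = MC and taking the root on the rising branch gives Q* = 12.
TR = 102·12 = 1224. TC = 906 + 360 = 1266. Profit = 1224 − 1266 = -$42.
By producing, the firm covers all variable cost plus $864 of fixed cost; shutting down would lose the full $906.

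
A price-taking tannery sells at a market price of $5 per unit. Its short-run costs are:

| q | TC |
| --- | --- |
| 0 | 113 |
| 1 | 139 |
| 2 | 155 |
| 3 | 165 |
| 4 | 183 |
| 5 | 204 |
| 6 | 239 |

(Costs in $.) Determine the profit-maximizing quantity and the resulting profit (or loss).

q = 0 (shut down); profit = -$113

Tabulate TR − TC: q=0: -113; q=1: -134; q=2: -145; q=3: -150; q=4: -163; q=5: -179; q=6: -209.
Profit is highest at q = 0. Equivalently, the lowest AVC in the table is 52/3 ≈ $17.33 at q = 3, and P = $5 falls below it — price never covers variable cost, so the firm shuts down and loses only its fixed cost.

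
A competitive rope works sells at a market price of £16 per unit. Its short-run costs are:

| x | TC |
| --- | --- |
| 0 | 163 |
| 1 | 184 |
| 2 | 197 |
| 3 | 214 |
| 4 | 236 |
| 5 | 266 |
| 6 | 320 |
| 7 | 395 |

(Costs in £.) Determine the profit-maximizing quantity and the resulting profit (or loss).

Tabulate TR − TC: x=0: -163; x=1: -168; x=2: -165; x=3: -166; x=4: -172; x=5: -186; x=6: -224; x=7: -283.
Profit is highest at x = 0. Equivalently, the lowest AVC in the table is 34/2 ≈ £17 at x = 2, and P = £16 falls below it — price never covers variable cost, so the firm shuts down and loses only its fixed cost.

x = 0 (shut down); profit = -£163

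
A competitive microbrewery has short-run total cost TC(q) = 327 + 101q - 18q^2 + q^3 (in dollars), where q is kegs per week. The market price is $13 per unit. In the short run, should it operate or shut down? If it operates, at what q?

Variable cost is VC = 101q - 18q^2 + q^3, so AVC = VC/q = 101 - 18q + q^2 and MC = dTC/dq = 101 - 36q + 3q^2.
The AVC parabola has its vertex at q = 18/2 = 9, where AVC = 101 - 18·9 + 9^2 = $20.
P = $13 lies below min AVC = $20; no output level covers variable cost.
Best response: produce nothing and absorb the $327 fixed cost.

Shut down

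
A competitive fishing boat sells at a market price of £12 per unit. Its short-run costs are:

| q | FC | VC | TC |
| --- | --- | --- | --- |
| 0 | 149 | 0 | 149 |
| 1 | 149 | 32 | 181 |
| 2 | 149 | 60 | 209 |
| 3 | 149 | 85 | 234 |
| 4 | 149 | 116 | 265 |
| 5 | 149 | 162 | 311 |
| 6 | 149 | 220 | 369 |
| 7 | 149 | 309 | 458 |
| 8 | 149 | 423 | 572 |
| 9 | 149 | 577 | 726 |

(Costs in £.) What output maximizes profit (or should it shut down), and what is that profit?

q = 0 (shut down); profit = -£149

Compute π = P·q − TC at each output: q=0: -149; q=1: -169; q=2: -185; q=3: -198; q=4: -217; q=5: -251; q=6: -297; q=7: -374; q=8: -476; q=9: -618.
Profit is highest at q = 0. Equivalently, the lowest AVC in the table is 85/3 ≈ £28.33 at q = 3, and P = £12 falls below it — price never covers variable cost, so the firm shuts down and loses only its fixed cost.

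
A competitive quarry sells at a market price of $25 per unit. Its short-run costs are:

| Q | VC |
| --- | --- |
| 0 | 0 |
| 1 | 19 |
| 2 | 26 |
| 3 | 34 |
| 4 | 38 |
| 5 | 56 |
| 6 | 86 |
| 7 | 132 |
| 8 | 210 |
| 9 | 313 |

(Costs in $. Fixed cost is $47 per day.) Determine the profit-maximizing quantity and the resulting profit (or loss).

Tabulate TR − TC: Q=0: -47; Q=1: -41; Q=2: -23; Q=3: -6; Q=4: 15; Q=5: 22; Q=6: 17; Q=7: -4; Q=8: -57; Q=9: -135.
Profit is maximized at Q = 5. AVC there is 56/5 = $11.20 ≤ P, so producing beats shutting down (which would give -$47).

Q = 5; profit = $22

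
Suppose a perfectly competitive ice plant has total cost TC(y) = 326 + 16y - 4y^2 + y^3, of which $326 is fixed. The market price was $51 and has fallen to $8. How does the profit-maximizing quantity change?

MC = 16 - 8y + 3y^2; the shutdown threshold is min AVC = $12 (at y = 2).
At P = $51 ≥ min AVC, set P = MC on the rising branch: y = 5.
At P = $8 < min AVC = $12, price no longer covers variable cost at any output, so the firm shuts down: y = 0.

Output falls from 5 to 0 (the firm shuts down)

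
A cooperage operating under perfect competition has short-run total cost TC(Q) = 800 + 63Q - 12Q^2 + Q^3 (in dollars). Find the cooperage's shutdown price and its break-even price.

Shutdown price = min AVC. AVC = 63 - 12Q + Q^2, with vertex at Q = 6 and minimum $27.
ATC = 800/Q + 63 - 12Q + Q^2. Setting dATC/dQ = −800/Q^2 − 12 + 2Q = 0 gives Q = 10 (since 2·10^3 − 12·10^2 = 800).
min ATC = 800/10 + 63 − 12·10 + 10^2 = $123. That is the break-even price.
Between these two prices the firm operates at a loss; above $123 it earns a profit.

Shutdown price = $27; break-even price = $123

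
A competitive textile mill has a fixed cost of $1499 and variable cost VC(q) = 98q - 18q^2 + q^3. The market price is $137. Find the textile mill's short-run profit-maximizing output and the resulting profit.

AVC = 98 - 18q + q^2; min AVC = $17 at q = 9. Since P = $137 ≥ min AVC, the firm produces.
MC = 98 - 36q + 3q^2. Setting P = MC and taking the root on the rising branch gives q* = 13.
TR = 137·13 = 1781. TC = 1499 + 429 = 1928. Profit = 1781 − 1928 = -$147.
That loss of $147 beats the $1499 the firm would lose by shutting down; producing recovers $1352 of fixed cost.

Profit = -$147 at q = 13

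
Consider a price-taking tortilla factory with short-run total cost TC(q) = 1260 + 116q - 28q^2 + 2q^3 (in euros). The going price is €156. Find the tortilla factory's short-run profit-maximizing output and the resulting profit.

Profit = -€60 at q = 10

AVC = 116 - 28q + 2q^2; min AVC = €18 at q = 7. Since P = €156 ≥ min AVC, the firm produces.
With MC = 116 - 56q + 6q^2, P = MC on the upward-sloping part at q* = 10.
TR = 156·10 = 1560. TC = 1260 + 360 = 1620. Profit = 1560 − 1620 = -€60.
That loss of €60 beats the €1260 the firm would lose by shutting down; producing recovers €1200 of fixed cost.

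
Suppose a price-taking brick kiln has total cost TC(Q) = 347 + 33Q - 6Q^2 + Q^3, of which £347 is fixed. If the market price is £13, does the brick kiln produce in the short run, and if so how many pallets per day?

Shut down

From TC, MC = TC'(Q) = 33 - 12Q + 3Q^2 and AVC = VC/Q = 33 - 6Q + Q^2.
AVC is minimized where dAVC/dQ = -6 + 2Q = 0, at Q = 3; min AVC = 33 - 6·3 + 3^2 = £24.
P = £13 lies below min AVC = £24; no output level covers variable cost.
Shutting down limits the loss to fixed cost, £347.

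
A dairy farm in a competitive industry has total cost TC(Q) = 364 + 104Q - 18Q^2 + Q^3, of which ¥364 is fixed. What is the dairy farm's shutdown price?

The firm shuts down when price falls below the minimum of average variable cost. AVC = VC/Q = 104 - 18Q + Q^2.
dAVC/dQ = -18 + 2Q = 0 gives Q = 9. min AVC = 104 - 18·9 + 9^2 = 23.
The firm shuts down for any P below ¥23.

¥23 per unit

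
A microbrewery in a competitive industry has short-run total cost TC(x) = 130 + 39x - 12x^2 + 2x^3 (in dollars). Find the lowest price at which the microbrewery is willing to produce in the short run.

$21 per unit

The shutdown price is the minimum of AVC. VC = 39x - 12x^2 + 2x^3, so AVC = 39 - 12x + 2x^2.
dAVC/dx = -12 + 4x = 0 gives x = 3. min AVC = 39 - 12·3 + 2·3^2 = 21.
So the shutdown price is $21.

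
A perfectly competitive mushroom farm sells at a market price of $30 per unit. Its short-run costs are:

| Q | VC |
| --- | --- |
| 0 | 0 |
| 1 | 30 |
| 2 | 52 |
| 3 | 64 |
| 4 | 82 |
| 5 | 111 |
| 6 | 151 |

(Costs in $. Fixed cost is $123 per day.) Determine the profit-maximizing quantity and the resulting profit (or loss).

Q = 5; profit = -$84

Compute π = P·Q − TC at each output: Q=0: -123; Q=1: -123; Q=2: -115; Q=3: -97; Q=4: -85; Q=5: -84; Q=6: -94.
Profit is maximized at Q = 5. AVC there is 111/5 = $22.20 ≤ P, so producing beats shutting down (which would give -$123).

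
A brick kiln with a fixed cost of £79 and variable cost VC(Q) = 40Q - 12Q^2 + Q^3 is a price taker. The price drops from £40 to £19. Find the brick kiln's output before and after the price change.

MC = 40 - 24Q + 3Q^2; the shutdown threshold is min AVC = £4 (at Q = 6).
At P = £40 ≥ min AVC, set P = MC on the rising branch: Q = 8.
At P = £19 ≥ min AVC, set P = MC: Q = 7. The firm stays open but cuts output.

Output falls from 8 to 7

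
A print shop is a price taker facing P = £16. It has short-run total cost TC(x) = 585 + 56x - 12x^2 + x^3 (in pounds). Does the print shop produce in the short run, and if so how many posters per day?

Shut down

Strip out fixed cost: VC = 56x - 12x^2 + x^3. Then AVC = 56 - 12x + x^2 and MC = 56 - 24x + 3x^2.
AVC is minimized where dAVC/dx = -12 + 2x = 0, at x = 6; min AVC = 56 - 12·6 + 6^2 = £20.
Since P = £16 < min AVC = £20, price fails to cover variable cost at any output.
The firm minimizes its loss by shutting down and losing only its fixed cost of £585.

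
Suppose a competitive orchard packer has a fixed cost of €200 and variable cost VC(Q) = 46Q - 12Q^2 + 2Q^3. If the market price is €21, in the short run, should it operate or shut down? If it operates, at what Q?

Variable cost is VC = 46Q - 12Q^2 + 2Q^3, so AVC = VC/Q = 46 - 12Q + 2Q^2 and MC = dTC/dQ = 46 - 24Q + 6Q^2.
AVC hits its minimum where MC = AVC, at Q = 3, giving min AVC = 46 - 12·3 + 2·3^2 = €28.
P = €21 lies below min AVC = €28; no output level covers variable cost.
Best response: produce nothing and absorb the €200 fixed cost.

Shut down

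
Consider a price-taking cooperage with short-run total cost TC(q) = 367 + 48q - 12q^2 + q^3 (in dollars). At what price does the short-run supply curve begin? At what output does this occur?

Short-run supply begins at min AVC. From VC = 48q - 12q^2 + q^3, AVC = 48 - 12q + q^2.
At the minimum of AVC, MC = AVC. MC = 48 - 24q + 3q^2; setting MC = AVC gives 2q^2 - 12q = 0, so q = 6. min AVC = 12.
So the shutdown price is $12.

$12 per unit, at q = 6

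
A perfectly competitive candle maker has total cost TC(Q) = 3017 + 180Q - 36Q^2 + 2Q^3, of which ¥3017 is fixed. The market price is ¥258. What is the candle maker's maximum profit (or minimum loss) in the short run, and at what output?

AVC = 180 - 36Q + 2Q^2; min AVC = ¥18 at Q = 9. Since P = ¥258 ≥ min AVC, the firm produces.
MC = 180 - 72Q + 6Q^2. Setting P = MC and taking the root on the rising branch gives Q* = 13.
TR = 258·13 = 3354. TC = 3017 + 650 = 3667. Profit = 3354 − 3667 = -¥313.
That loss of ¥313 beats the ¥3017 the firm would lose by shutting down; producing recovers ¥2704 of fixed cost.

Profit = -¥313 at Q = 13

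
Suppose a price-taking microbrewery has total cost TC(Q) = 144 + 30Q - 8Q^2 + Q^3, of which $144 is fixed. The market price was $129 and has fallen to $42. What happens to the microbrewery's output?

MC = 30 - 16Q + 3Q^2; the shutdown threshold is min AVC = $14 (at Q = 4).
At P = $129 ≥ min AVC, set P = MC on the rising branch: Q = 9.
At P = $42 ≥ min AVC, set P = MC: Q = 6. The firm stays open but cuts output.

Output falls from 9 to 6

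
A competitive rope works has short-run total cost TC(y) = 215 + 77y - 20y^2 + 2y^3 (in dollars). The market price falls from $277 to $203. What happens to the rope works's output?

Output falls from 10 to 9

AVC = 77 - 20y + 2y^2, minimized at y = 5 where min AVC = $27. MC = 77 - 40y + 6y^2.
With P = $277 above the shutdown price, P = MC gives y = 10.
At P = $203 ≥ min AVC, set P = MC: y = 9. The firm stays open but cuts output.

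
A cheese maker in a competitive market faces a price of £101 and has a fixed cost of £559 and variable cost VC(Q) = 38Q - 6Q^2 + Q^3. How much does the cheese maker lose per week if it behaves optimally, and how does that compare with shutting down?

Profit = -£167 at Q = 7

AVC = 38 - 6Q + Q^2; min AVC = £29 at Q = 3. Since P = £101 ≥ min AVC, the firm produces.
With MC = 38 - 12Q + 3Q^2, P = MC on the upward-sloping part at Q* = 7.
TR = 101·7 = 707. TC = 559 + 315 = 874. Profit = 707 − 874 = -£167.
By producing, the firm covers all variable cost plus £392 of fixed cost; shutting down would lose the full £559.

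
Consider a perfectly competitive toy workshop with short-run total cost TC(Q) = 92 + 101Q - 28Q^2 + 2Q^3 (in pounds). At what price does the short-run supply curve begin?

The firm shuts down when price falls below the minimum of average variable cost. AVC = VC/Q = 101 - 28Q + 2Q^2.
At the minimum of AVC, MC = AVC. MC = 101 - 56Q + 6Q^2; setting MC = AVC gives 4Q^2 - 28Q = 0, so Q = 7. min AVC = 3.
So the shutdown price is £3.

£3 per unit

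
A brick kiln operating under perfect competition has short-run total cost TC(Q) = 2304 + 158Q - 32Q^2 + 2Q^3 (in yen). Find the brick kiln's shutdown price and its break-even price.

Shutdown price = ¥30; break-even price = ¥254

AVC = 158 - 32Q + 2Q^2; minimized at Q = 8, giving min AVC = ¥30. That is the shutdown price.
ATC = 2304/Q + 158 - 32Q + 2Q^2. Setting dATC/dQ = −2304/Q^2 − 32 + 4Q = 0 gives Q = 12 (since 4·12^3 − 32·12^2 = 2304).
min ATC = 2304/12 + 158 − 32·12 + 2·12^2 = ¥254. That is the break-even price.
For ¥30 ≤ P < ¥254 the firm produces at a loss; below ¥30 it shuts down.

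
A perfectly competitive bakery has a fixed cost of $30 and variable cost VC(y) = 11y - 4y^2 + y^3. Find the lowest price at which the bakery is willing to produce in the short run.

The shutdown price is the minimum of AVC. VC = 11y - 4y^2 + y^3, so AVC = 11 - 4y + y^2.
dAVC/dy = -4 + 2y = 0 gives y = 2. min AVC = 11 - 4·2 + 2^2 = 7.
So the shutdown price is $7.

$7 per unit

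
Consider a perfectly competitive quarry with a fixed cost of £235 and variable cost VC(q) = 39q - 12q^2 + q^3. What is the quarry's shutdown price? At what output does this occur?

The firm shuts down when price falls below the minimum of average variable cost. AVC = VC/q = 39 - 12q + q^2.
dAVC/dq = -12 + 2q = 0 gives q = 6. min AVC = 39 - 12·6 + 6^2 = 3.
So the shutdown price is £3.

£3 per unit, at q = 6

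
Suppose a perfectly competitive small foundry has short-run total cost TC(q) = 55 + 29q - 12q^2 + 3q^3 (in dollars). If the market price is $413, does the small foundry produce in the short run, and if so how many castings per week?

Produce at q = 8

Variable cost is VC = 29q - 12q^2 + 3q^3, so AVC = VC/q = 29 - 12q + 3q^2 and MC = dTC/dq = 29 - 24q + 9q^2.
AVC hits its minimum where MC = AVC, at q = 2, giving min AVC = 29 - 12·2 + 3·2^2 = $17.
Since P = $413 ≥ min AVC = $17, price covers variable cost and the firm should produce.
Solving P = MC: -384 - 24q + 9q^2 = 0 ⇒ q = -16/3 or 8. On the upward-sloping branch, q* = 8.
Check: AVC at q = 8 is $125 ≤ P, so revenue covers variable cost.
Profit = P·q − TC = 413·8 − 1055 = $2249.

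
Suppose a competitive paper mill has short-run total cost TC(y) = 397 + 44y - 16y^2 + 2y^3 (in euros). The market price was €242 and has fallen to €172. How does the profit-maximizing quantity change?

AVC = 44 - 16y + 2y^2, minimized at y = 4 where min AVC = €12. MC = 44 - 32y + 6y^2.
With P = €242 above the shutdown price, P = MC gives y = 9.
At P = €172 ≥ min AVC, set P = MC: y = 8. The firm stays open but cuts output.

Output falls from 9 to 8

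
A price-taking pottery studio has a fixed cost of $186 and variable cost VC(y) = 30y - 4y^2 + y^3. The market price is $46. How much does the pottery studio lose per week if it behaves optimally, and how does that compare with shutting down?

AVC = 30 - 4y + y^2 has its minimum $26 at y = 2; price $46 clears that bar, so the firm operates.
MC = 30 - 8y + 3y^2. Setting P = MC and taking the root on the rising branch gives y* = 4.
TR = 46·4 = 184. TC = 186 + 120 = 306. Profit = 184 − 306 = -$122.
That loss of $122 beats the $186 the firm would lose by shutting down; producing recovers $64 of fixed cost.

Profit = -$122 at y = 4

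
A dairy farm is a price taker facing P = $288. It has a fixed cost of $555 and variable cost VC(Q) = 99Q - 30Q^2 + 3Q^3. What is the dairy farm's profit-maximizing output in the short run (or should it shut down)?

Produce at Q = 9

Variable cost is VC = 99Q - 30Q^2 + 3Q^3, so AVC = VC/Q = 99 - 30Q + 3Q^2 and MC = dTC/dQ = 99 - 60Q + 9Q^2.
AVC hits its minimum where MC = AVC, at Q = 5, giving min AVC = 99 - 30·5 + 3·5^2 = $24.
Since P = $288 ≥ min AVC = $24, price covers variable cost and the firm should produce.
P = MC gives -189 - 60Q + 9Q^2 = 0, with roots -7/3 and 9. Take the larger (rising MC): Q* = 9.
Check: AVC at Q = 9 is $72 ≤ P, so revenue covers variable cost.
Profit = P·Q − TC = 288·9 − 1203 = $1389.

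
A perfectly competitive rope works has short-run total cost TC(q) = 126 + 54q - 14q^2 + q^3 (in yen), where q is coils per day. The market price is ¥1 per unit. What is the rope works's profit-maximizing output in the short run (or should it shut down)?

Variable cost is VC = 54q - 14q^2 + q^3, so AVC = VC/q = 54 - 14q + q^2 and MC = dTC/dq = 54 - 28q + 3q^2.
AVC is minimized where dAVC/dq = -14 + 2q = 0, at q = 7; min AVC = 54 - 14·7 + 7^2 = ¥5.
With P < min AVC (¥1 < ¥5), every unit sold adds to the loss.
Best response: produce nothing and absorb the ¥126 fixed cost.

Shut down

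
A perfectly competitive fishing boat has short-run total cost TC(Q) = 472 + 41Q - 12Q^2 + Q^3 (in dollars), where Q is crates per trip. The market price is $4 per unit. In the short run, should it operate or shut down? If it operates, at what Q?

Shut down

Strip out fixed cost: VC = 41Q - 12Q^2 + Q^3. Then AVC = 41 - 12Q + Q^2 and MC = 41 - 24Q + 3Q^2.
AVC is minimized where dAVC/dQ = -12 + 2Q = 0, at Q = 6; min AVC = 41 - 12·6 + 6^2 = $5.
P = $4 lies below min AVC = $5; no output level covers variable cost.
Shutting down limits the loss to fixed cost, $472.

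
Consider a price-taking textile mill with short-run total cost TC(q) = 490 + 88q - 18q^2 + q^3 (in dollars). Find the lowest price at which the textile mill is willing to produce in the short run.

$7 per unit

The shutdown price is the minimum of AVC. VC = 88q - 18q^2 + q^3, so AVC = 88 - 18q + q^2.
dAVC/dq = -18 + 2q = 0 gives q = 9. min AVC = 88 - 18·9 + 9^2 = 7.
For P < $7 the firm produces nothing.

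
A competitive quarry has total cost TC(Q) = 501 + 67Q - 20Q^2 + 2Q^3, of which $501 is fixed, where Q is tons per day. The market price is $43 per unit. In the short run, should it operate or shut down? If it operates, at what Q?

Produce at Q = 6

From TC, MC = TC'(Q) = 67 - 40Q + 6Q^2 and AVC = VC/Q = 67 - 20Q + 2Q^2.
AVC hits its minimum where MC = AVC, at Q = 5, giving min AVC = 67 - 20·5 + 2·5^2 = $17.
Because $43 ≥ $17, revenue can cover variable cost; the firm operates.
Solving P = MC: 24 - 40Q + 6Q^2 = 0 ⇒ Q = 2/3 or 6. On the upward-sloping branch, Q* = 6.
Check: AVC at Q = 6 is $19 ≤ P, so revenue covers variable cost.
Profit = P·Q − TC = 43·6 − 615 = -$357, a loss, but smaller than the $501 fixed cost the firm would lose by shutting down.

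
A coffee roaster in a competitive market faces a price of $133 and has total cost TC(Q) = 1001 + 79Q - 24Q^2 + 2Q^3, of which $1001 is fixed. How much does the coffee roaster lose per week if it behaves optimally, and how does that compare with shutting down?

AVC = 79 - 24Q + 2Q^2; min AVC = $7 at Q = 6. Since P = $133 ≥ min AVC, the firm produces.
With MC = 79 - 48Q + 6Q^2, P = MC on the upward-sloping part at Q* = 9.
TR = 133·9 = 1197. TC = 1001 + 225 = 1226. Profit = 1197 − 1226 = -$29.
By producing, the firm covers all variable cost plus $972 of fixed cost; shutting down would lose the full $1001.

Profit = -$29 at Q = 9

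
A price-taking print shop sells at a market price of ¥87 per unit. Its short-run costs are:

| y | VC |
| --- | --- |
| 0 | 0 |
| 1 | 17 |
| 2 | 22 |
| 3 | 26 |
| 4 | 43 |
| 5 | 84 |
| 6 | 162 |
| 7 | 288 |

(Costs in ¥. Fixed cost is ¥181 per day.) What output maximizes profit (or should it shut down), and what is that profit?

y = 6; profit = ¥179

Compute π = P·y − TC at each output: y=0: -181; y=1: -111; y=2: -29; y=3: 54; y=4: 124; y=5: 170; y=6: 179; y=7: 140.
Profit is maximized at y = 6. AVC there is 162/6 = ¥27 ≤ P, so producing beats shutting down (which would give -¥181).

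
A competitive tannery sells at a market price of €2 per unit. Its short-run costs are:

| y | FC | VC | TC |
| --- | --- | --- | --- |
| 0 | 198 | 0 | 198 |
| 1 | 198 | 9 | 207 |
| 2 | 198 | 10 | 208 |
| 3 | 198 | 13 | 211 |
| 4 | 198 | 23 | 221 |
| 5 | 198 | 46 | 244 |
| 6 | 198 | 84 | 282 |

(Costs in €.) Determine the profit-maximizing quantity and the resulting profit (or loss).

y = 0 (shut down); profit = -€198

Tabulate TR − TC: y=0: -198; y=1: -205; y=2: -204; y=3: -205; y=4: -213; y=5: -234; y=6: -270.
Profit is highest at y = 0. Equivalently, the lowest AVC in the table is 13/3 ≈ €4.33 at y = 3, and P = €2 falls below it — price never covers variable cost, so the firm shuts down and loses only its fixed cost.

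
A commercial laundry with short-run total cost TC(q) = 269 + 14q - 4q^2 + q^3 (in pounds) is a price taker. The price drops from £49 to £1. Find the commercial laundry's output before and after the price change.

Output falls from 5 to 0 (the firm shuts down)

MC = 14 - 8q + 3q^2; the shutdown threshold is min AVC = £10 (at q = 2).
At P = £49 ≥ min AVC, set P = MC on the rising branch: q = 5.
At P = £1 < min AVC = £10, price no longer covers variable cost at any output, so the firm shuts down: q = 0.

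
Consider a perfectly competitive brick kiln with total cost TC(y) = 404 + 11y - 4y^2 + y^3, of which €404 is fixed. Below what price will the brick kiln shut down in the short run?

€7 per unit

The shutdown price is the minimum of AVC. VC = 11y - 4y^2 + y^3, so AVC = 11 - 4y + y^2.
dAVC/dy = -4 + 2y = 0 gives y = 2. min AVC = 11 - 4·2 + 2^2 = 7.
So the shutdown price is €7.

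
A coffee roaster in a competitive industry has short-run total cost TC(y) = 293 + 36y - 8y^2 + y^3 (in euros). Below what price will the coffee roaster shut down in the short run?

The firm shuts down when price falls below the minimum of average variable cost. AVC = VC/y = 36 - 8y + y^2.
dAVC/dy = -8 + 2y = 0 gives y = 4. min AVC = 36 - 8·4 + 4^2 = 20.
For P < €20 the firm produces nothing.

€20 per unit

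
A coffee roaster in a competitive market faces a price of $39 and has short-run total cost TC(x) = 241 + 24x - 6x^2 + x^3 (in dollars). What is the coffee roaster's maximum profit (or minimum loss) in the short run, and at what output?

Profit = -$141 at x = 5

AVC = 24 - 6x + x^2; min AVC = $15 at x = 3. Since P = $39 ≥ min AVC, the firm produces.
MC = 24 - 12x + 3x^2. Setting P = MC and taking the root on the rising branch gives x* = 5.
TR = 39·5 = 195. TC = 241 + 95 = 336. Profit = 195 − 336 = -$141.
By producing, the firm covers all variable cost plus $100 of fixed cost; shutting down would lose the full $241.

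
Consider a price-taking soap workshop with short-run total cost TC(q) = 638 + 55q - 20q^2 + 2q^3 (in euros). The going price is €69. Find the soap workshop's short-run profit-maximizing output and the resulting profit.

AVC = 55 - 20q + 2q^2; min AVC = €5 at q = 5. Since P = €69 ≥ min AVC, the firm produces.
With MC = 55 - 40q + 6q^2, P = MC on the upward-sloping part at q* = 7.
TR = 69·7 = 483. TC = 638 + 91 = 729. Profit = 483 − 729 = -€246.
By producing, the firm covers all variable cost plus €392 of fixed cost; shutting down would lose the full €638.

Profit = -€246 at q = 7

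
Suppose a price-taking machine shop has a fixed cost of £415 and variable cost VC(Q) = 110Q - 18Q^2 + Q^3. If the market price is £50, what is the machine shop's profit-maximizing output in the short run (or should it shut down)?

Strip out fixed cost: VC = 110Q - 18Q^2 + Q^3. Then AVC = 110 - 18Q + Q^2 and MC = 110 - 36Q + 3Q^2.
AVC is minimized where dAVC/dQ = -18 + 2Q = 0, at Q = 9; min AVC = 110 - 18·9 + 9^2 = £29.
Because £50 ≥ £29, revenue can cover variable cost; the firm operates.
P = MC gives 60 - 36Q + 3Q^2 = 0, with roots 2 and 10. Take the larger (rising MC): Q* = 10.
Check: AVC at Q = 10 is £30 ≤ P, so revenue covers variable cost.
Profit = P·Q − TC = 50·10 − 715 = -£215, a loss, but smaller than the £415 fixed cost the firm would lose by shutting down.

Produce at Q = 10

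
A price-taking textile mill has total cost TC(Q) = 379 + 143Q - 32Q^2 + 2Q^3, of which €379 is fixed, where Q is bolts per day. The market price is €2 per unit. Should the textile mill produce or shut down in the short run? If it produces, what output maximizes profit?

Strip out fixed cost: VC = 143Q - 32Q^2 + 2Q^3. Then AVC = 143 - 32Q + 2Q^2 and MC = 143 - 64Q + 6Q^2.
AVC is minimized where dAVC/dQ = -32 + 4Q = 0, at Q = 8; min AVC = 143 - 32·8 + 2·8^2 = €15.
P = €2 lies below min AVC = €15; no output level covers variable cost.
The firm minimizes its loss by shutting down and losing only its fixed cost of €379.

Shut down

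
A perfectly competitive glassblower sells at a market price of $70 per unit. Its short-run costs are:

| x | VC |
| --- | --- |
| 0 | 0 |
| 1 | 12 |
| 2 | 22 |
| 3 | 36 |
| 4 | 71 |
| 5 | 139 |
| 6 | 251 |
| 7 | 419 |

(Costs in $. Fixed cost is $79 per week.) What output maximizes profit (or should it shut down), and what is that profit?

x = 5; profit = $132

Tabulate TR − TC: x=0: -79; x=1: -21; x=2: 39; x=3: 95; x=4: 130; x=5: 132; x=6: 90; x=7: -8.
Profit is maximized at x = 5. AVC there is 139/5 = $27.80 ≤ P, so producing beats shutting down (which would give -$79).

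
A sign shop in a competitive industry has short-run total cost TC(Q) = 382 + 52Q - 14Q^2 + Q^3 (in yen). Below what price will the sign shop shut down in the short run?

The firm shuts down when price falls below the minimum of average variable cost. AVC = VC/Q = 52 - 14Q + Q^2.
At the minimum of AVC, MC = AVC. MC = 52 - 28Q + 3Q^2; setting MC = AVC gives 2Q^2 - 14Q = 0, so Q = 7. min AVC = 3.
For P < ¥3 the firm produces nothing.

¥3 per unit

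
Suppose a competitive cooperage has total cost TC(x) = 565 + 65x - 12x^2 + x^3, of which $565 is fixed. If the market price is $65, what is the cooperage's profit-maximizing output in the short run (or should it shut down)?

Variable cost is VC = 65x - 12x^2 + x^3, so AVC = VC/x = 65 - 12x + x^2 and MC = dTC/dx = 65 - 24x + 3x^2.
AVC hits its minimum where MC = AVC, at x = 6, giving min AVC = 65 - 12·6 + 6^2 = $29.
P = $65 exceeds min AVC = $29, so the firm stays open.
Solving P = MC: -24x + 3x^2 = 0 ⇒ x = 0 or 8. On the upward-sloping branch, x* = 8.
Check: AVC at x = 8 is $33 ≤ P, so revenue covers variable cost.
Profit = P·x − TC = 65·8 − 829 = -$309, a loss, but smaller than the $565 fixed cost the firm would lose by shutting down.

Produce at x = 8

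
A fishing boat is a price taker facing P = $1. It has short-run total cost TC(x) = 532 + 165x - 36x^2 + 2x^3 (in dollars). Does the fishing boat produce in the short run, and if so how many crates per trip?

Variable cost is VC = 165x - 36x^2 + 2x^3, so AVC = VC/x = 165 - 36x + 2x^2 and MC = dTC/dx = 165 - 72x + 6x^2.
The AVC parabola has its vertex at x = 36/4 = 9, where AVC = 165 - 36·9 + 2·9^2 = $3.
P = $1 lies below min AVC = $3; no output level covers variable cost.
The firm minimizes its loss by shutting down and losing only its fixed cost of $532.

Shut down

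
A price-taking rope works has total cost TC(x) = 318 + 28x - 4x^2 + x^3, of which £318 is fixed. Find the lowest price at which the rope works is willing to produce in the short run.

£24 per unit

The shutdown price is the minimum of AVC. VC = 28x - 4x^2 + x^3, so AVC = 28 - 4x + x^2.
At the minimum of AVC, MC = AVC. MC = 28 - 8x + 3x^2; setting MC = AVC gives 2x^2 - 4x = 0, so x = 2. min AVC = 24.
So the shutdown price is £24.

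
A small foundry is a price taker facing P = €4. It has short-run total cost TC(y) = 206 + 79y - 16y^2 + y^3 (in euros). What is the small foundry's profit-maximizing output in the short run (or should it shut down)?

Shut down

From TC, MC = TC'(y) = 79 - 32y + 3y^2 and AVC = VC/y = 79 - 16y + y^2.
AVC hits its minimum where MC = AVC, at y = 8, giving min AVC = 79 - 16·8 + 8^2 = €15.
P = €4 lies below min AVC = €15; no output level covers variable cost.
The firm minimizes its loss by shutting down and losing only its fixed cost of €206.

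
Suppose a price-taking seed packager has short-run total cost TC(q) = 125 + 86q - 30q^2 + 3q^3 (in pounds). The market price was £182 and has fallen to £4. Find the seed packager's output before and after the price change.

AVC = 86 - 30q + 3q^2, minimized at q = 5 where min AVC = £11. MC = 86 - 60q + 9q^2.
With P = £182 above the shutdown price, P = MC gives q = 8.
At P = £4 < min AVC = £11, price no longer covers variable cost at any output, so the firm shuts down: q = 0.

Output falls from 8 to 0 (the firm shuts down)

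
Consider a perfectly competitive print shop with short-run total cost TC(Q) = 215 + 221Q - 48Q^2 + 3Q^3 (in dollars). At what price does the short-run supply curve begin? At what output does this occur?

The shutdown price is the minimum of AVC. VC = 221Q - 48Q^2 + 3Q^3, so AVC = 221 - 48Q + 3Q^2.
dAVC/dQ = -48 + 6Q = 0 gives Q = 8. min AVC = 221 - 48·8 + 3·8^2 = 29.
For P < $29 the firm produces nothing.

$29 per unit, at Q = 8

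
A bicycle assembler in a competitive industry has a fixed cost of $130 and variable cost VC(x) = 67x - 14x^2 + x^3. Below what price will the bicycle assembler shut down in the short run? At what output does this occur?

The shutdown price is the minimum of AVC. VC = 67x - 14x^2 + x^3, so AVC = 67 - 14x + x^2.
At the minimum of AVC, MC = AVC. MC = 67 - 28x + 3x^2; setting MC = AVC gives 2x^2 - 14x = 0, so x = 7. min AVC = 18.
The firm shuts down for any P below $18.

$18 per unit, at x = 7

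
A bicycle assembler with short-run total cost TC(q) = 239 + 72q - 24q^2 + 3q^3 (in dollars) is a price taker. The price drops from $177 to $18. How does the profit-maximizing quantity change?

Output falls from 7 to 0 (the firm shuts down)

AVC = 72 - 24q + 3q^2, minimized at q = 4 where min AVC = $24. MC = 72 - 48q + 9q^2.
With P = $177 above the shutdown price, P = MC gives q = 7.
At P = $18 < min AVC = $24, price no longer covers variable cost at any output, so the firm shuts down: q = 0.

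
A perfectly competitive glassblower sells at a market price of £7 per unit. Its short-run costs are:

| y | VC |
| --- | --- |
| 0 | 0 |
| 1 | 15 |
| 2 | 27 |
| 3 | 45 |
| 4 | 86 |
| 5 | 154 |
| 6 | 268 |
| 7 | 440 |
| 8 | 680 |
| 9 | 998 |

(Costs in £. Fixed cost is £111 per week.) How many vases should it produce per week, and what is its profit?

y = 0 (shut down); profit = -£111

Compute π = P·y − TC at each output: y=0: -111; y=1: -119; y=2: -124; y=3: -135; y=4: -169; y=5: -230; y=6: -337; y=7: -502; y=8: -735; y=9: -1046.
Profit is highest at y = 0. Equivalently, the lowest AVC in the table is 27/2 ≈ £13.50 at y = 2, and P = £7 falls below it — price never covers variable cost, so the firm shuts down and loses only its fixed cost.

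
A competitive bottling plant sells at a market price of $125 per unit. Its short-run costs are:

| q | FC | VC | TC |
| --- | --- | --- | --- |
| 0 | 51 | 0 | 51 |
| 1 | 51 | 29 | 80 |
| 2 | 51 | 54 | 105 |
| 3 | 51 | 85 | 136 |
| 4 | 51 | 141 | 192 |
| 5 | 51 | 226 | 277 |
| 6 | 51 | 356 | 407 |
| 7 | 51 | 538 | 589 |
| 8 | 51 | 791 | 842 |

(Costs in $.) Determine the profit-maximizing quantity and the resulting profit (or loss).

q = 5; profit = $348

Profit at each row (π = 125q − TC): q=0: -51; q=1: 45; q=2: 145; q=3: 239; q=4: 308; q=5: 348; q=6: 343; q=7: 286; q=8: 158.
Profit is maximized at q = 5. AVC there is 226/5 = $45.20 ≤ P, so producing beats shutting down (which would give -$51).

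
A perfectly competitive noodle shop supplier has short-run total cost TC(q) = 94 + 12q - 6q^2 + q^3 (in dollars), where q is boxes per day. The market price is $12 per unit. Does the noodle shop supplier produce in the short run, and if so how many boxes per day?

From TC, MC = TC'(q) = 12 - 12q + 3q^2 and AVC = VC/q = 12 - 6q + q^2.
AVC is minimized where dAVC/dq = -6 + 2q = 0, at q = 3; min AVC = 12 - 6·3 + 3^2 = $3.
Since P = $12 ≥ min AVC = $3, price covers variable cost and the firm should produce.
Set P = MC: 12 = 12 - 12q + 3q^2 → -12q + 3q^2 = 0. The roots are q = 0 and q = 4; the profit-maximizing output is on the rising part of MC, so q* = 4.
Check: AVC at q = 4 is $4 ≤ P, so revenue covers variable cost.
Profit = P·q − TC = 12·4 − 110 = -$62, a loss, but smaller than the $94 fixed cost the firm would lose by shutting down.

Produce at q = 4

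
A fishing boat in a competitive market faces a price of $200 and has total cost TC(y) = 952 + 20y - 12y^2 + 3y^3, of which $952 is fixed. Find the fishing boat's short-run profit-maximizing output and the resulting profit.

Profit = -$88 at y = 6

AVC = 20 - 12y + 3y^2 has its minimum $8 at y = 2; price $200 clears that bar, so the firm operates.
MC = 20 - 24y + 9y^2. Setting P = MC and taking the root on the rising branch gives y* = 6.
TR = 200·6 = 1200. TC = 952 + 336 = 1288. Profit = 1200 − 1288 = -$88.
By producing, the firm covers all variable cost plus $864 of fixed cost; shutting down would lose the full $952.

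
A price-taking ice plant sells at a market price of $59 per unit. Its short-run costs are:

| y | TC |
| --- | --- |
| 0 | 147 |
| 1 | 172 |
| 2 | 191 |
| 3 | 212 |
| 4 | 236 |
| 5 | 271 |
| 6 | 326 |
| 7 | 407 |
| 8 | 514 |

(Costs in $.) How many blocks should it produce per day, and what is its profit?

Profit at each row (π = 59y − TC): y=0: -147; y=1: -113; y=2: -73; y=3: -35; y=4: 0; y=5: 24; y=6: 28; y=7: 6; y=8: -42.
Profit is maximized at y = 6. AVC there is 179/6 = $29.83 ≤ P, so producing beats shutting down (which would give -$147).

y = 6; profit = $28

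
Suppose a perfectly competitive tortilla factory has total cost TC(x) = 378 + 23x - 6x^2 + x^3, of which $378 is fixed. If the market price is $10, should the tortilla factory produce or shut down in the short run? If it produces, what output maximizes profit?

Variable cost is VC = 23x - 6x^2 + x^3, so AVC = VC/x = 23 - 6x + x^2 and MC = dTC/dx = 23 - 12x + 3x^2.
AVC is minimized where dAVC/dx = -6 + 2x = 0, at x = 3; min AVC = 23 - 6·3 + 3^2 = $14.
P = $10 lies below min AVC = $14; no output level covers variable cost.
Best response: produce nothing and absorb the $378 fixed cost.

Shut down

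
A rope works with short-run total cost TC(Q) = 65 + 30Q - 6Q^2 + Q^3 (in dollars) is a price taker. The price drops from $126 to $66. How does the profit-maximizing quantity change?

AVC = 30 - 6Q + Q^2, minimized at Q = 3 where min AVC = $21. MC = 30 - 12Q + 3Q^2.
At P = $126 ≥ min AVC, set P = MC on the rising branch: Q = 8.
At P = $66 ≥ min AVC, set P = MC: Q = 6. The firm stays open but cuts output.

Output falls from 8 to 6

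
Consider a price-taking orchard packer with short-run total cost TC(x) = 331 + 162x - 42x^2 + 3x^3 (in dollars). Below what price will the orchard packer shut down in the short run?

Short-run supply begins at min AVC. From VC = 162x - 42x^2 + 3x^3, AVC = 162 - 42x + 3x^2.
At the minimum of AVC, MC = AVC. MC = 162 - 84x + 9x^2; setting MC = AVC gives 6x^2 - 42x = 0, so x = 7. min AVC = 15.
So the shutdown price is $15.

$15 per unit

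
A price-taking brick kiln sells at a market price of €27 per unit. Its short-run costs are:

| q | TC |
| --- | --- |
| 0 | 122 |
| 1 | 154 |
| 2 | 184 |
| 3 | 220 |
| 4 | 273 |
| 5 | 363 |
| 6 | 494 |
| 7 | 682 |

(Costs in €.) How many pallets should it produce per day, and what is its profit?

q = 0 (shut down); profit = -€122

Compute π = P·q − TC at each output: q=0: -122; q=1: -127; q=2: -130; q=3: -139; q=4: -165; q=5: -228; q=6: -332; q=7: -493.
Profit is highest at q = 0. Equivalently, the lowest AVC in the table is 62/2 ≈ €31 at q = 2, and P = €27 falls below it — price never covers variable cost, so the firm shuts down and loses only its fixed cost.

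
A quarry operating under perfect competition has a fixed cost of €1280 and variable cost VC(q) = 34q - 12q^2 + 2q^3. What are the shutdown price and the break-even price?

Shutdown price = €16; break-even price = €226

Shutdown price = min AVC. AVC = 34 - 12q + 2q^2, with vertex at q = 3 and minimum €16.
ATC = 1280/q + 34 - 12q + 2q^2. Setting dATC/dq = −1280/q^2 − 12 + 4q = 0 gives q = 8 (since 4·8^3 − 12·8^2 = 1280).
min ATC = 1280/8 + 34 − 12·8 + 2·8^2 = €226. That is the break-even price.
Between these two prices the firm operates at a loss; above €226 it earns a profit.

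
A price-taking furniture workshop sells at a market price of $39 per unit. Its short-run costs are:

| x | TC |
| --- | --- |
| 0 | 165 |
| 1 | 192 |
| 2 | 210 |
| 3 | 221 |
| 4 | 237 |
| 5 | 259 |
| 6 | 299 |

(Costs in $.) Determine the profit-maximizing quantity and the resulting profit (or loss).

x = 5; profit = -$64

Profit at each row (π = 39x − TC): x=0: -165; x=1: -153; x=2: -132; x=3: -104; x=4: -81; x=5: -64; x=6: -65.
Profit is maximized at x = 5. AVC there is 94/5 = $18.80 ≤ P, so producing beats shutting down (which would give -$165).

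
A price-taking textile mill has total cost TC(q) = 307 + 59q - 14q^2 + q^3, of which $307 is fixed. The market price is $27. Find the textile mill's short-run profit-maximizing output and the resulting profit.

AVC = 59 - 14q + q^2 has its minimum $10 at q = 7; price $27 clears that bar, so the firm operates.
With MC = 59 - 28q + 3q^2, P = MC on the upward-sloping part at q* = 8.
TR = 27·8 = 216. TC = 307 + 88 = 395. Profit = 216 − 395 = -$179.
Shutting down would mean losing the fixed cost of $307, so operating at a loss of $179 is better by $128.

Profit = -$179 at q = 8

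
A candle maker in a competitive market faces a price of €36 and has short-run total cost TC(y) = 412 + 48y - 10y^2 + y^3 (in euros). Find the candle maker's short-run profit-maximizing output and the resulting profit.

Profit = -€340 at y = 6

AVC = 48 - 10y + y^2 has its minimum €23 at y = 5; price €36 clears that bar, so the firm operates.
MC = 48 - 20y + 3y^2. Setting P = MC and taking the root on the rising branch gives y* = 6.
TR = 36·6 = 216. TC = 412 + 144 = 556. Profit = 216 − 556 = -€340.
That loss of €340 beats the €412 the firm would lose by shutting down; producing recovers €72 of fixed cost.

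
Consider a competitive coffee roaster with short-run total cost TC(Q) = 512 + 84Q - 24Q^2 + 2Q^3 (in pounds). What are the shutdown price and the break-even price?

AVC = 84 - 24Q + 2Q^2; minimized at Q = 6, giving min AVC = £12. That is the shutdown price.
ATC = 512/Q + 84 - 24Q + 2Q^2. Setting dATC/dQ = −512/Q^2 − 24 + 4Q = 0 gives Q = 8 (since 4·8^3 − 24·8^2 = 512).
min ATC = 512/8 + 84 − 24·8 + 2·8^2 = £84. That is the break-even price.
Between these two prices the firm operates at a loss; above £84 it earns a profit.

Shutdown price = £12; break-even price = £84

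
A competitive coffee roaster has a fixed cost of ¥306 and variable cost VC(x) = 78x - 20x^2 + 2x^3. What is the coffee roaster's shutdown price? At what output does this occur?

¥28 per unit, at x = 5

The shutdown price is the minimum of AVC. VC = 78x - 20x^2 + 2x^3, so AVC = 78 - 20x + 2x^2.
dAVC/dx = -20 + 4x = 0 gives x = 5. min AVC = 78 - 20·5 + 2·5^2 = 28.
So the shutdown price is ¥28.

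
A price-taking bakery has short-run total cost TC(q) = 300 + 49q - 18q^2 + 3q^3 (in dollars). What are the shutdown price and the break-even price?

Shutdown price = $22; break-even price = $94

Shutdown price = min AVC. AVC = 49 - 18q + 3q^2, with vertex at q = 3 and minimum $22.
ATC = 300/q + 49 - 18q + 3q^2. Setting dATC/dq = −300/q^2 − 18 + 6q = 0 gives q = 5 (since 6·5^3 − 18·5^2 = 300).
min ATC = 300/5 + 49 − 18·5 + 3·5^2 = $94. That is the break-even price.
Between these two prices the firm operates at a loss; above $94 it earns a profit.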